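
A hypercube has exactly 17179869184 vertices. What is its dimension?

Since 2^n = 17179869184, we have n = 34.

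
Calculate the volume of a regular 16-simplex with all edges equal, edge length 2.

V_16 = √(17) · 2^16 / (16! · 2^(16/2)) ≈ 5.04481e-11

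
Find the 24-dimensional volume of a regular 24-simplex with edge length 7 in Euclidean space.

Volume = 7^24 · √(25/2^24) / 24! ≈ 3.76927e-07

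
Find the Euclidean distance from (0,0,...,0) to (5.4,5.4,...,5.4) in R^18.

d = √(5.4² + 5.4² + ... + 5.4²) [18 terms] = √(18·5.4²) = 5.4√18 ≈ 22.9103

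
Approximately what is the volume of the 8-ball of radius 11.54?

Volume = π^{8/2}·(11.54)^8/Γ(5) ≈ 1.27654e+09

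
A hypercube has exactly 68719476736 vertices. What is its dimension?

n = log_2(68719476736) = 36.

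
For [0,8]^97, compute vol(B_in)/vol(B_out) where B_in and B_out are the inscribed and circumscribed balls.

V_in/V_out = n^(-n/2) = 97^(-97/2) ≈ 4.38098e-97.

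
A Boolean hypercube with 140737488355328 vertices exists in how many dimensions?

2^n = 140737488355328 ⇒ n = log_2(140737488355328) = 47.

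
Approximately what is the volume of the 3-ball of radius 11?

V_3(11) = π^(3/2) · (11)^3 / Γ(3/2 + 1) = 5324·π/3 ≈ 5575.28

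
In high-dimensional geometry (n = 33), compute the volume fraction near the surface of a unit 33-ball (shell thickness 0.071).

1 - (1-0.071)^33 ≈ 0.911993 ≈ 91.20%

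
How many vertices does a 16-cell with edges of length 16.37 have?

Number of 0-faces = 2^(0+1) · C(4,0+1) = 2 · 4 = 8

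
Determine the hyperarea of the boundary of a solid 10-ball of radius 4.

The surface area of an n-ball is 2π^(n/2) r^(n-1) / Γ(n/2). For n=10, r=4: 65536·π^5/3 ≈ 6.6851e+06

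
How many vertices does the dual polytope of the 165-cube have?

The 165-dimensional cross-polytope has 2n = 2·165 = 330 vertices.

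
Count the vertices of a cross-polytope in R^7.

Number of vertices = 2n = 14.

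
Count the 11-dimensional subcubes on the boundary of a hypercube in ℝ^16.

Number of 11-faces = C(16,11) · 2^(16-11) = 4368 · 32 = 139776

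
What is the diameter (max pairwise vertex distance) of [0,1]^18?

The space diagonal of an n-cube of side s is s√n. Here 1·√18 ≈ 4.24264.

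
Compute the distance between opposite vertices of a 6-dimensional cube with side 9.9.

d = √(9.9² + 9.9² + ... + 9.9²) [6 terms] = √(6·9.9²) = 9.9√6 ≈ 24.2499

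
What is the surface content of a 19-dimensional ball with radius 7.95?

S = n·V_n(r)/r = 19·V_19(7.95)/7.95 (volume-to-surface relation), giving 1.42544e+16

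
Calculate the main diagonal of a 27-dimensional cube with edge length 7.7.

d = √(7.7² + 7.7² + ... + 7.7²) [27 terms] = √(27·7.7²) = 7.7√27 ≈ 40.0104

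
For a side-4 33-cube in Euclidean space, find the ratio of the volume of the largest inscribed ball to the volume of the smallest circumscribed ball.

The radii are 4/2 and 4√33/2, so the volume ratio is (1/√33)^33 = 33^{-33/2} ≈ 8.80076e-26.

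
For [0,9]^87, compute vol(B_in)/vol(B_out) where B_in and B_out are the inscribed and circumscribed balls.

V_in / V_out = (r_in/r_out)^87 = (1/√87)^87 = 87^(-87/2) ≈ 4.27477e-85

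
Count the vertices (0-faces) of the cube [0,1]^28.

Number of vertices = 2^28 = 268435456.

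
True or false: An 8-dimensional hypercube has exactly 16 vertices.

False. The 8-cube has 2^8 = 256 vertices.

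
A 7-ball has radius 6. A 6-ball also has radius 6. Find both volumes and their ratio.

V_7(6) ≈ 1.32263e+06. V_6(6) ≈ 241105. Ratio V_7/V_6 ≈ 5.486.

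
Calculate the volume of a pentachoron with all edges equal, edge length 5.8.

Volume = 5.8^4 · √(5/2^4) / 4! ≈ 26.3588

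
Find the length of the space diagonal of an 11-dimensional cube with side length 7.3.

The space diagonal of an n-cube of side s is s√n. Here 7.3·√11 ≈ 24.2114.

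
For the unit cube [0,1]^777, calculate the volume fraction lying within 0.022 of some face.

The inner cube has side 1-2·0.022 = 0.956 and volume (0.956)^777 ≈ 6.543e-16, so the shell holds 1 - 6.543e-16 of the volume.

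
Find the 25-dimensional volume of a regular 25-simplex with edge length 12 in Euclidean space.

For a regular n-simplex with edge a, V = (a^n / n!)·√((n+1)/2^n). With a=12, n=25: V ≈ 0.0541374.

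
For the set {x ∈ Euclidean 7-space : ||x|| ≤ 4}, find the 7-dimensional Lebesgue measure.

V_7(4) = π^(7/2) · (4)^7 / Γ(7/2 + 1) = 262144·π^3/105 ≈ 77410.6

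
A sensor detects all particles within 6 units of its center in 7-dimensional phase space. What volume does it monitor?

The n-ball volume is π^(n/2)·r^n/Γ(n/2+1). With n=7, r=6: V = 1492992·π^3/35 ≈ 1.32263e+06.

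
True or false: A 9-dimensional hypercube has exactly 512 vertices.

True. The 9-cube has 2^9 = 512 vertices.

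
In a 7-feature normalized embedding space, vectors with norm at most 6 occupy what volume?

V_7(6) = π^(7/2) · (6)^7 / Γ(7/2 + 1) = 1492992·π^3/35 ≈ 1.32263e+06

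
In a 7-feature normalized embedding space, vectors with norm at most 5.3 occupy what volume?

The n-ball volume is π^(n/2)·r^n/Γ(n/2+1). With n=7, r=5.3: V ≈ 555024.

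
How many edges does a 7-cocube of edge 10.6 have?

An n-cross-polytope has 2^(k+1)·C(n,k+1) k-faces. Here 2^2·C(7,2) = 4·21 = 84.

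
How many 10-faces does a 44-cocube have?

f_10(44-orthoplex) = 2^11 · (44 choose 11) = 15706806542336.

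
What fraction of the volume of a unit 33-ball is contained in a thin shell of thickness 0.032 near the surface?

1 - (1-0.032)^33 ≈ 0.65811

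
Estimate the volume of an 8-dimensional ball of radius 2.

V_8(2) = π^(8/2) · (2)^8 / Γ(8/2 + 1) = 32·π^4/3 ≈ 1039.03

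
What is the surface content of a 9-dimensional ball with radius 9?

|∂B_9(9)| = 459165024·π^4/35 ≈ 1.27791e+09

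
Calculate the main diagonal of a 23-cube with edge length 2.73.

Diagonal = √23 · 2.73 ≈ 13.0926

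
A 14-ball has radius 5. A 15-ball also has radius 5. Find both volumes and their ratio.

V_14(5) ≈ 3.65762e+09. V_15(5) ≈ 1.16407e+10. Ratio V_14/V_15 ≈ 0.3142.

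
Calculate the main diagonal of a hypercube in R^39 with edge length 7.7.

d = √(7.7² + 7.7² + ... + 7.7²) [39 terms] = √(39·7.7²) = 7.7√39 ≈ 48.0865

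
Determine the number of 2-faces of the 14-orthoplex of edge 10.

Number of 2-faces = 2^(2+1) · C(14,2+1) = 8 · 364 = 2912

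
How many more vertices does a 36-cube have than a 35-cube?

The 36-cube has 2^36 = 68719476736 vertices. The 35-cube has 2^35 = 34359738368 vertices. Difference: 68719476736 - 34359738368 = 34359738368.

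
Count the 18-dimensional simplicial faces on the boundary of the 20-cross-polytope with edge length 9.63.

Each 18-face is the convex hull of 19 vertices, one chosen as ±e_i from each of 19 distinct axes: 2^19·C(20,19) = 10485760.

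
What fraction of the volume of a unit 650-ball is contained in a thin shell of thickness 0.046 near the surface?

V(inner)/V(outer) = ((1-0.046)/1)^650 ≈ 5.087e-14, so the shell fraction is 1 - 5.087e-14.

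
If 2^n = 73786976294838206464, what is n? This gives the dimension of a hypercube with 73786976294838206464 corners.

Since 2^n = 73786976294838206464, we have n = 66.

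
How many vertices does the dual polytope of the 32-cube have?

The 32-dimensional cross-polytope has 2n = 2·32 = 64 vertices.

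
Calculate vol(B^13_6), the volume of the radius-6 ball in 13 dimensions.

The n-ball volume is π^(n/2)·r^n/Γ(n/2+1). With n=13, r=6: V = 61917364224·π^6/5005 ≈ 1.18934e+10.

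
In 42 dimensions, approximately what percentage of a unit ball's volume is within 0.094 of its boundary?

1 - (1-0.094)^42 ≈ 0.984174 ≈ 98.42%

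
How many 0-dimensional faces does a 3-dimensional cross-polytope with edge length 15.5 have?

Each 0-face is the convex hull of 1 vertex, one chosen as ±e_i from each of 1 distinct axis: 2^1·C(3,1) = 6.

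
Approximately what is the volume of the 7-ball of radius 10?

V_7(10) = π^(7/2) · (10)^7 / Γ(7/2 + 1) = 32000000·π^3/21 ≈ 4.72477e+07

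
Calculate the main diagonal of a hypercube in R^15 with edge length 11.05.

The space diagonal of an n-cube of side s is s√n. Here 11.05·√15 ≈ 42.7965.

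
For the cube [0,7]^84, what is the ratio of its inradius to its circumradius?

For an n-cube of any side s, the inradius is s/2 and the circumradius is s√n/2, so the ratio is 1/√84 ≈ 0.109109.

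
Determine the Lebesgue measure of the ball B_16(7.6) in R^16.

The n-ball volume is π^(n/2)·r^n/Γ(n/2+1). With n=16, r=7.6: V ≈ 2.91539e+13.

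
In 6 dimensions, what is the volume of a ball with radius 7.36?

Volume = π^{6/2}·(7.36)^6/Γ(4) ≈ 821420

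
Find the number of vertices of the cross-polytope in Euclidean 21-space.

Number of 0-faces = 2^(0+1) · C(21,0+1) = 2 · 21 = 42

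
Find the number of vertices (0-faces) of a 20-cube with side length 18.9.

Choose 0 of 20 axes to span the face (C(20,0) = 1 way), then fix each of the remaining 20 coordinates at one of its two extreme values (2^20 = 1048576 ways): 1·1048576 = 1048576.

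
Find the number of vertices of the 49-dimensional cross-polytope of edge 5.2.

Number of vertices = 2n = 98.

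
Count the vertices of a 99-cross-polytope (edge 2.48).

The 99-dimensional cross-polytope has 2n = 2·99 = 198 vertices.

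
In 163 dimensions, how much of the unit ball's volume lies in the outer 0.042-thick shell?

1 - (1-0.042)^163 ≈ 0.999083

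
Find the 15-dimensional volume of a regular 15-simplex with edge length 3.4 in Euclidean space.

Volume = 3.4^15 · √(16/2^15) / 15! ≈ 1.58496e-06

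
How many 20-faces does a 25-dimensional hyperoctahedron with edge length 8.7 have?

Number of 20-faces = 2^(20+1) · C(25,20+1) = 2097152 · 12650 = 26528972800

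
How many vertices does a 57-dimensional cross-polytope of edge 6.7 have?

Number of vertices = 2n = 114.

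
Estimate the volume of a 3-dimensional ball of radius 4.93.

The n-ball volume is π^(n/2)·r^n/Γ(n/2+1). With n=3, r=4.93: V ≈ 501.914.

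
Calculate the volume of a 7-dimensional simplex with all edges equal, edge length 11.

V_7 = √(8) · 11^7 / (7! · 2^(7/2)) ≈ 966.626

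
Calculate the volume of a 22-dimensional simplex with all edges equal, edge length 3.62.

V_22 = √(23) · 3.62^22 / (22! · 2^(22/2)) ≈ 4.07714e-12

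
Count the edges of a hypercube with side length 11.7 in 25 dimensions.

The 25-cube has n·2^(n-1) = 25·2^24 = 25·16777216 = 419430400 edges.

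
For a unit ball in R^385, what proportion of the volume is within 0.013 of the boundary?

1 - (1-0.013)^385 ≈ 0.993512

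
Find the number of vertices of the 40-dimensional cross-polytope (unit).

Number of vertices = 2n = 80.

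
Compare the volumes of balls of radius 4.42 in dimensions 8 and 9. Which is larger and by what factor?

V_8(4.42) ≈ 591244, V_9(4.42) ≈ 2.12382e+06. The 9-ball is larger by a factor of 3.592.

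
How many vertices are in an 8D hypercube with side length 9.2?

Number of 0-faces = C(8,0) · 2^(8-0) = 1 · 256 = 256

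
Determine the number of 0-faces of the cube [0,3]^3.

Number of 0-faces = C(3,0) · 2^(3-0) = 1 · 8 = 8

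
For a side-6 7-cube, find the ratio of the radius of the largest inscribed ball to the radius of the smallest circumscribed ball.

r_in = 6/2 (half the side); r_out = 6√7/2 (half the diagonal). Ratio = 1/√7 ≈ 0.377964.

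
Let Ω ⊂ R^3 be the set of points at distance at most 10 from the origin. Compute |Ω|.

V_3(10) = π^(3/2) · (10)^3 / Γ(3/2 + 1) = 4000·π/3 ≈ 4188.79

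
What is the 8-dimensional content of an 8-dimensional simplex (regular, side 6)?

For a regular n-simplex with edge a, V = (a^n / n!)·√((n+1)/2^n). With a=6, n=8: V ≈ 7.81071.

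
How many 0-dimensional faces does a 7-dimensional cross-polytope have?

f_0(7-orthoplex) = 2^1 · (7 choose 1) = 14.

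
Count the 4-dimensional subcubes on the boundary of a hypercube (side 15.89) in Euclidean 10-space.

f_4(10-cube) = (10 choose 4) · 2^6 = 13440.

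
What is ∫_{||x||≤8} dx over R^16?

The n-ball volume is π^(n/2)·r^n/Γ(n/2+1). With n=16, r=8: V = 2199023255552·π^8/315 ≈ 6.62397e+13.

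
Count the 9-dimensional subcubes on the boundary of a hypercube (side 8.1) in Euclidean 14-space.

f_9(14-cube) = (14 choose 9) · 2^5 = 64064.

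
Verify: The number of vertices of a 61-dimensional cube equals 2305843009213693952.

True. The 61-cube has 2^61 = 2305843009213693952 vertices.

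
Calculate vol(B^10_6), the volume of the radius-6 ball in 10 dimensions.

Volume = π^{10/2}·(6)^10/Γ(6) = 2519424·π^5/5 ≈ 1.54199e+08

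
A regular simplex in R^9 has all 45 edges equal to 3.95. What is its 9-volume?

Volume = 3.95^9 · √(10/2^9) / 9! ≈ 0.0901521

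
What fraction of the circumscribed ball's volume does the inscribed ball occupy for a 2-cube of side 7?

Volume scales as r^n, and r_in/r_out = 1/√2, giving (1/√2)^2 ≈ 0.5.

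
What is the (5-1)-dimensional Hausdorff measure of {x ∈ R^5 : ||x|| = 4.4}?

S = n·V_n(r)/r = 5·V_5(4.4)/4.4 (volume-to-surface relation), giving 9864.59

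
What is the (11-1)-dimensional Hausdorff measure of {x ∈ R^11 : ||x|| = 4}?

S = n·V_n(r)/r = 11·V_11(4)/4 (volume-to-surface relation), giving 67108864·π^5/945 ≈ 2.17319e+07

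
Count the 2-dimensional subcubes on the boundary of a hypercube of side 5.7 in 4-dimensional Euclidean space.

An n-cube has C(n,k)·2^(n-k) k-faces. Here C(4,2)·2^2 = 6·4 = 24.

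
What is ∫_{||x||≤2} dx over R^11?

The n-ball volume is π^(n/2)·r^n/Γ(n/2+1). With n=11, r=2: V = 131072·π^5/10395 ≈ 3858.64.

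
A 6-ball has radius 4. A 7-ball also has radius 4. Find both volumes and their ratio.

V_6(4) ≈ 21167. V_7(4) ≈ 77410.6. Ratio V_6/V_7 ≈ 0.2734.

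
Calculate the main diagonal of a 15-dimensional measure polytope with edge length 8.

d = √(8² + 8² + ... + 8²) [15 terms] = √(15·8²) = 8√15 ≈ 30.9839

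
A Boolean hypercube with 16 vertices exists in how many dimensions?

Since 2^n = 16, we have n = 4.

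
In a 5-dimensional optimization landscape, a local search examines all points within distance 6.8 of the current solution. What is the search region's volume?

Volume = π^{5/2}·(6.8)^5/Γ(7/2) ≈ 76532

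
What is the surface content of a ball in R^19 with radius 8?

|∂B_19(8)| = 18446744073709551616·π^9/34459425 ≈ 1.59573e+16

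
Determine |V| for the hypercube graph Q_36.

Number of vertices = 2^36 = 68719476736.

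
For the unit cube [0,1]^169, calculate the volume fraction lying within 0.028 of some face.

Shell fraction = 1 - (1-0.056)^169 ≈ 0.999941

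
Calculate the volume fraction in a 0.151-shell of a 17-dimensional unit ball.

V(inner)/V(outer) = ((1-0.151)/1)^17 ≈ 0.06186, so the shell fraction is 0.938137.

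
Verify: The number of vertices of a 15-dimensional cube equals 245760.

False. The 15-cube has 2^15 = 32768 vertices.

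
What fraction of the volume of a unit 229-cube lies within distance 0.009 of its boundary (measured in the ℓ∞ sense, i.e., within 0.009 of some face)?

Shell fraction = 1 - (1-0.018)^229 ≈ 0.984385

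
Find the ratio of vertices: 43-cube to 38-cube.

The 43-cube has 2^43 = 8796093022208 vertices. The 38-cube has 2^38 = 274877906944 vertices. Ratio: 8796093022208/274877906944 = 32.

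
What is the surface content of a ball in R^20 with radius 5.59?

S_20(5.59) = 2·π^(20/2)·(5.59)^19 / Γ(20/2) ≈ 8.19578e+13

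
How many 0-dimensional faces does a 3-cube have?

Choose 0 of 3 axes to span the face (C(3,0) = 1 way), then fix each of the remaining 3 coordinates at one of its two extreme values (2^3 = 8 ways): 1·8 = 8.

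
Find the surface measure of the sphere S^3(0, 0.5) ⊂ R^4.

S_4(0.5) = 2·π^(4/2)·(0.5)^3 / Γ(4/2) = π^2/4 ≈ 2.4674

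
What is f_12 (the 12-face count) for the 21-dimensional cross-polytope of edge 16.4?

An n-cross-polytope has 2^(k+1)·C(n,k+1) k-faces. Here 2^13·C(21,13) = 8192·203490 = 1666990080.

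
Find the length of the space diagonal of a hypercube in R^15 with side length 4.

The space diagonal of an n-cube of side s is s√n. Here 4·√15 ≈ 15.4919.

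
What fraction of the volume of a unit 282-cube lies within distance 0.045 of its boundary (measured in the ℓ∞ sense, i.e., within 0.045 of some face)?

The inner cube has side 1-2·0.045 = 0.91 and volume (0.91)^282 ≈ 2.816e-12, so the shell holds 1 - 2.816e-12 of the volume.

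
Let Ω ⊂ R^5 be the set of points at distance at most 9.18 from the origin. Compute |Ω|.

The n-ball volume is π^(n/2)·r^n/Γ(n/2+1). With n=5, r=9.18: V ≈ 343172.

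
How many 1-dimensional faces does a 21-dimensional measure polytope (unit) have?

An n-cube has C(n,k)·2^(n-k) k-faces. Here C(21,1)·2^20 = 21·1048576 = 22020096.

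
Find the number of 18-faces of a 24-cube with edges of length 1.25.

An n-cube has C(n,k)·2^(n-k) k-faces. Here C(24,18)·2^6 = 134596·64 = 8614144.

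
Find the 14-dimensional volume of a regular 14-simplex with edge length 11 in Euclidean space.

For a regular n-simplex with edge a, V = (a^n / n!)·√((n+1)/2^n). With a=11, n=14: V ≈ 131.803.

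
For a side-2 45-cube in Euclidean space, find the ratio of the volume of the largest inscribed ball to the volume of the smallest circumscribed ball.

Volume scales as r^n, and r_in/r_out = 1/√45, giving (1/√45)^45 ≈ 6.34919e-38.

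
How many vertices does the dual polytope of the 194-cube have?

The 194-dimensional cross-polytope has 2n = 2·194 = 388 vertices.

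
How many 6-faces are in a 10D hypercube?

Number of 6-faces = C(10,6) · 2^(10-6) = 210 · 16 = 3360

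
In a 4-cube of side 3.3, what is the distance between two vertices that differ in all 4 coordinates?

||(3.3,3.3,...,3.3)|| = √(4)·3.3 = 6.6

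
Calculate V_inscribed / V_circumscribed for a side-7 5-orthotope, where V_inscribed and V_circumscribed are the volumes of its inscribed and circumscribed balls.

V_in / V_out = (r_in/r_out)^5 = (1/√5)^5 = 5^(-5/2) ≈ 0.0178885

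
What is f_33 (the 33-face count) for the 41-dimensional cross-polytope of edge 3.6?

Number of 33-faces = 2^(33+1) · C(41,33+1) = 17179869184 · 22481940 = 386236788202536960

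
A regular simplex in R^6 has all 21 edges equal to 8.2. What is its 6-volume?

For a regular n-simplex with edge a, V = (a^n / n!)·√((n+1)/2^n). With a=8.2, n=6: V ≈ 139.64.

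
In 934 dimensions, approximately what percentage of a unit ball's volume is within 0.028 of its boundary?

1 - (1-0.028)^934 ≈ 1 - 3.022e-12 ≈ (100 - 3.02e-10)%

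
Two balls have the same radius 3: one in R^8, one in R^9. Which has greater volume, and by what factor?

V_8(3) ≈ 26629.2, V_9(3) ≈ 64924.6. The 9-ball is larger by a factor of 2.438.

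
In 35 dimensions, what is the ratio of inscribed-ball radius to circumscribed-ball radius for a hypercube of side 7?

Ratio = (s/2)/(s√35/2) = 35^(-1/2) ≈ 0.169031.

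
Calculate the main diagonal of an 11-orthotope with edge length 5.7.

d = √(5.7² + 5.7² + ... + 5.7²) [11 terms] = √(11·5.7²) = 5.7√11 ≈ 18.9048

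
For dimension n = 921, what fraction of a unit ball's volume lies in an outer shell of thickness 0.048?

1 - (1-0.048)^921 ≈ 1 - 2.112e-20 ≈ 100.000000%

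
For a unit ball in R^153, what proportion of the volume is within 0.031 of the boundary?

1 - (1-0.031)^153 ≈ 0.991918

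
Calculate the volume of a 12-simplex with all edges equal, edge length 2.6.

V_12 = √(13) · 2.6^12 / (12! · 2^(12/2)) ≈ 1.12237e-05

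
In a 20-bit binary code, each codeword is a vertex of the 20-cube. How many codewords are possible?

Each vertex is a binary string of length 20, so there are 2^20 = 1048576.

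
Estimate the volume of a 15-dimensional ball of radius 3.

The n-ball volume is π^(n/2)·r^n/Γ(n/2+1). With n=15, r=3: V = 45349632·π^7/25025 ≈ 5.47329e+06.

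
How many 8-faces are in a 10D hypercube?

f_8(10-cube) = (10 choose 8) · 2^2 = 180.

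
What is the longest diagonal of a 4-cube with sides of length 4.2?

||(4.2,4.2,...,4.2)|| = √(4)·4.2 = 8.4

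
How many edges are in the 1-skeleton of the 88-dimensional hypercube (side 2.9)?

An n-cube has n·2^(n-1) edges. With n = 88: 88·154742504910672534362390528 = 13617340432139183023890366464.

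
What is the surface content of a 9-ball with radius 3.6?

|∂B_9(3.6)| ≈ 837491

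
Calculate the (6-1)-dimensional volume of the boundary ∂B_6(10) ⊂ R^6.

S_6(10) = 2·π^(6/2)·(10)^5 / Γ(6/2) = 100000·π^3 ≈ 3.10063e+06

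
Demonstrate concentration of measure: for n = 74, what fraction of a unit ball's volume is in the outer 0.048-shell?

1 - (1-0.048)^74 ≈ 0.97375 ≈ 97.37%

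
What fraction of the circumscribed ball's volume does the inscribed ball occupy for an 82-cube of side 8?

V_in / V_out = (r_in/r_out)^82 = (1/√82)^82 = 82^(-82/2) ≈ 3.4169e-79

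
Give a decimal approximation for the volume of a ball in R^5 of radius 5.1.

The n-ball volume is π^(n/2)·r^n/Γ(n/2+1). With n=5, r=5.1: V ≈ 18161.4.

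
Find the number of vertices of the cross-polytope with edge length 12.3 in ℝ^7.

f_0(7-orthoplex) = 2^1 · (7 choose 1) = 14.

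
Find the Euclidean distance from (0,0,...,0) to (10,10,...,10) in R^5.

The space diagonal of an n-cube of side s is s√n. Here 10·√5 ≈ 22.3607.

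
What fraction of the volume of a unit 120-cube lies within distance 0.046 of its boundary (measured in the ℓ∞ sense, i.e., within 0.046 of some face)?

1 - (1 - 2·0.046)^120 = 1 - 0.908^120 ≈ 0.999991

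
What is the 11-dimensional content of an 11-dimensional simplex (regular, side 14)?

For a regular n-simplex with edge a, V = (a^n / n!)·√((n+1)/2^n). With a=14, n=11: V ≈ 7765.66.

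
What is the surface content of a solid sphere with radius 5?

|∂B_3(5)| = 4πr² = 4π·(5)² ≈ 314.159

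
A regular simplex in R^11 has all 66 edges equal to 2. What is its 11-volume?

For a regular n-simplex with edge a, V = (a^n / n!)·√((n+1)/2^n). With a=2, n=11: V ≈ 3.92735e-06.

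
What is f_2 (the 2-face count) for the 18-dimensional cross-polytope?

Number of 2-faces = 2^(2+1) · C(18,2+1) = 8 · 816 = 6528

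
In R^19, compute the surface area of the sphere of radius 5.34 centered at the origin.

S = n·V_n(r)/r = 19·V_19(5.34)/5.34 (volume-to-surface relation), giving 1.10429e+13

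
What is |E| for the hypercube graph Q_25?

Each of the 2^25 = 33554432 vertices has degree 25; total edges = 25·2^25/2 = 419430400.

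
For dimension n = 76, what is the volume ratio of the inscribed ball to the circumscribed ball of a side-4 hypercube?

V_in/V_out = n^(-n/2) = 76^(-76/2) ≈ 3.3813e-72.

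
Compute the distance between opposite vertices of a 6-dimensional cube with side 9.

The space diagonal of an n-cube of side s is s√n. Here 9·√6 ≈ 22.0454.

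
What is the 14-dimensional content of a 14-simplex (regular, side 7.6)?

V = (7.6^14 / 14!) · √((14+1) / 2^14) ≈ 0.744419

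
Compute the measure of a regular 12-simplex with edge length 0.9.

V = (0.9^12 / 12!) · √((12+1) / 2^12) ≈ 3.32173e-11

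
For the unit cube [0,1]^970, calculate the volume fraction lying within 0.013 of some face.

1 - (1 - 2·0.013)^970 = 1 - 0.974^970 ≈ 1 - 7.983e-12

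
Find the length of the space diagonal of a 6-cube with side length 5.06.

Diagonal = √6 · 5.06 ≈ 12.3944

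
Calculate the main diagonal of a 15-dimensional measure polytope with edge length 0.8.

The space diagonal of an n-cube of side s is s√n. Here 0.8·√15 ≈ 3.09839.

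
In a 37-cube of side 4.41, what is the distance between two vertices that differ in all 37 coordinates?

Diagonal = √37 · 4.41 ≈ 26.825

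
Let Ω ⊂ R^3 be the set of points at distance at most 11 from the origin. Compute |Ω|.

Volume = π^{3/2}·(11)^3/Γ(5/2) = 5324·π/3 ≈ 5575.28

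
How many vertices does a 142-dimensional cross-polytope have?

An n-cross-polytope has 2n vertices; here n = 142, giving 284.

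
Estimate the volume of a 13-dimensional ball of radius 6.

The n-ball volume is π^(n/2)·r^n/Γ(n/2+1). With n=13, r=6: V = 61917364224·π^6/5005 ≈ 1.18934e+10.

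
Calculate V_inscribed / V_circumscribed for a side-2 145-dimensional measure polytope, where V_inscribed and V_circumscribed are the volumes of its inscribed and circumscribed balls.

V_in / V_out = (r_in/r_out)^145 = (1/√145)^145 = 145^(-145/2) ≈ 1.99903e-157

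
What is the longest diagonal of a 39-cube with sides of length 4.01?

Diagonal = √39 · 4.01 ≈ 25.0424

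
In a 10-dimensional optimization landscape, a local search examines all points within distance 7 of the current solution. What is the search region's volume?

V_10(7) = π^(10/2) · (7)^10 / Γ(10/2 + 1) = 282475249·π^5/120 ≈ 7.20358e+08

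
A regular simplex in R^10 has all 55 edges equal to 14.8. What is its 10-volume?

Volume = 14.8^10 · √(11/2^10) / 10! ≈ 14401.3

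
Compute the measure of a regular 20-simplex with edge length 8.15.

For a regular n-simplex with edge a, V = (a^n / n!)·√((n+1)/2^n). With a=8.15, n=20: V ≈ 0.00307494.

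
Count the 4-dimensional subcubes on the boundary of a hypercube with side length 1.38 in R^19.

An n-cube has C(n,k)·2^(n-k) k-faces. Here C(19,4)·2^15 = 3876·32768 = 127008768.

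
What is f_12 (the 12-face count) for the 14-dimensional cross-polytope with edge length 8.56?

f_12(14-orthoplex) = 2^13 · (14 choose 13) = 114688.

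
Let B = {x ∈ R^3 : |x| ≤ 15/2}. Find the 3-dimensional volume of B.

Volume = π^{3/2}·(15/2)^3/Γ(5/2) = 1125·π/2 ≈ 1767.15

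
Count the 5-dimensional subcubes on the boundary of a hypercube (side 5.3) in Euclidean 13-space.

An n-cube has C(n,k)·2^(n-k) k-faces. Here C(13,5)·2^8 = 1287·256 = 329472.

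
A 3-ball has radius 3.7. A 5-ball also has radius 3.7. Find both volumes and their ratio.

V_3(3.7) ≈ 212.175. V_5(3.7) ≈ 3650.12. Ratio V_3/V_5 ≈ 0.05813.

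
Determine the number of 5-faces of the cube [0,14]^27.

Choose 5 of 27 axes to span the face (C(27,5) = 80730 ways), then fix each of the remaining 22 coordinates at one of its two extreme values (2^22 = 4194304 ways): 80730·4194304 = 338606161920.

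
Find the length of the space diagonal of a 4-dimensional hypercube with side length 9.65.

The space diagonal of an n-cube of side s is s√n. Here 9.65·√4 = 19.3.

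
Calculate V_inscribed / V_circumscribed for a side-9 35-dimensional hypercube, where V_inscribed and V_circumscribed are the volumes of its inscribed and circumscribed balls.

V_in/V_out = n^(-n/2) = 35^(-35/2) ≈ 9.52378e-28.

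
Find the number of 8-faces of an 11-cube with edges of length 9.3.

f_8(11-cube) = (11 choose 8) · 2^3 = 1320.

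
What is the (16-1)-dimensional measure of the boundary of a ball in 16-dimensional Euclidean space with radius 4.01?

The surface area of an n-ball is 2π^(n/2) r^(n-1) / Γ(n/2). For n=16, r=4.01: 4.19724e+09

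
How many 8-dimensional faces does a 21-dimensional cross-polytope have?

f_8(21-orthoplex) = 2^9 · (21 choose 9) = 150492160.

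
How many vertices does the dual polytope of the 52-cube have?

An n-cross-polytope has 2n vertices; here n = 52, giving 104.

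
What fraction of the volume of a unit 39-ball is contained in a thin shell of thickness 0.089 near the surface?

Shell fraction = 1 - (1-0.089)^39 ≈ 0.973624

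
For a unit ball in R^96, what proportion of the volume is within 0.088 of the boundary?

V(inner)/V(outer) = ((1-0.088)/1)^96 ≈ 0.0001444, so the shell fraction is 0.999856.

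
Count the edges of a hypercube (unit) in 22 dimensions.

Each of the 2^22 = 4194304 vertices has degree 22; total edges = 22·2^22/2 = 46137344.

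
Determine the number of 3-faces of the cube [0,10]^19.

Choose 3 of 19 axes to span the face (C(19,3) = 969 ways), then fix each of the remaining 16 coordinates at one of its two extreme values (2^16 = 65536 ways): 969·65536 = 63504384.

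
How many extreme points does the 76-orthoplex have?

The 76-dimensional cross-polytope has 2n = 2·76 = 152 vertices.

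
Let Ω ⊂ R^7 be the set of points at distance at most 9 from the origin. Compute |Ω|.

V = 25509168·π^3/35 ≈ 2.25984e+07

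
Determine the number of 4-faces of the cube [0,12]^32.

Number of 4-faces = C(32,4) · 2^(32-4) = 35960 · 268435456 = 9652938997760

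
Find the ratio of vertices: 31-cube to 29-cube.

The 31-cube has 2^31 = 2147483648 vertices. The 29-cube has 2^29 = 536870912 vertices. Ratio: 2147483648/536870912 = 4.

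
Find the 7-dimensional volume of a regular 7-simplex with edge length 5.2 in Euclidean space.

V_7 = √(8) · 5.2^7 / (7! · 2^(7/2)) ≈ 5.09956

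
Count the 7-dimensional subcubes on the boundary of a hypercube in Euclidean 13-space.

An n-cube has C(n,k)·2^(n-k) k-faces. Here C(13,7)·2^6 = 1716·64 = 109824.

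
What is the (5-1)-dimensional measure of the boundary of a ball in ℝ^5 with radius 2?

The surface area of an n-ball is 2π^(n/2) r^(n-1) / Γ(n/2). For n=5, r=2: 128·π^2/3 ≈ 421.103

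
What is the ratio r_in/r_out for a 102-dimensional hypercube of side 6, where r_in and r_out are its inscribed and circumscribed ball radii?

Ratio = (s/2)/(s√102/2) = 102^(-1/2) ≈ 0.0990148.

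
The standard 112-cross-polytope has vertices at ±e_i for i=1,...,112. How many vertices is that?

The 112-dimensional cross-polytope has 2n = 2·112 = 224 vertices.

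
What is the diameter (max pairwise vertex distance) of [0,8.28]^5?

The space diagonal of an n-cube of side s is s√n. Here 8.28·√5 ≈ 18.5146.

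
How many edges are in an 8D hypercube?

f_1(8-cube) = (8 choose 1) · 2^7 = 1024.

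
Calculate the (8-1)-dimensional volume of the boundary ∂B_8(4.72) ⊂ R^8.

S_8(4.72) = 2·π^(8/2)·(4.72)^7 / Γ(8/2) ≈ 1.69462e+06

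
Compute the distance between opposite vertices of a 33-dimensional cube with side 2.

d = √(2² + 2² + ... + 2²) [33 terms] = √(33·2²) = 2√33 ≈ 11.4891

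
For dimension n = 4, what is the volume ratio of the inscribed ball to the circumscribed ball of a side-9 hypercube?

V_in / V_out = (r_in/r_out)^4 = (1/√4)^4 = 4^(-4/2) ≈ 0.0625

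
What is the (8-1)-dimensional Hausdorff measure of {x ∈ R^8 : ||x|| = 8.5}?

The surface area of an n-ball is 2π^(n/2) r^(n-1) / Γ(n/2). For n=8, r=8.5: 410338673·π^4/384 ≈ 1.0409e+08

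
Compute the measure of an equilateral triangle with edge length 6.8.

Area = (√3/4) · 6.8² = 20.0225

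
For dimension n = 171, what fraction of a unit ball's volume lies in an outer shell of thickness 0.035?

1 - (1-0.035)^171 ≈ 0.99774 ≈ 99.77%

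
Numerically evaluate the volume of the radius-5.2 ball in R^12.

V_12(5.2) = π^(12/2) · (5.2)^12 / Γ(12/2 + 1) ≈ 5.21924e+08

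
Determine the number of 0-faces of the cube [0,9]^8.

An n-cube has C(n,k)·2^(n-k) k-faces. Here C(8,0)·2^8 = 1·256 = 256.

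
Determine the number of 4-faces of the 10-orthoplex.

Number of 4-faces = 2^(4+1) · C(10,4+1) = 32 · 252 = 8064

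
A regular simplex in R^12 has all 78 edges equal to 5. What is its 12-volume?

V = (5^12 / 12!) · √((12+1) / 2^12) ≈ 0.0287141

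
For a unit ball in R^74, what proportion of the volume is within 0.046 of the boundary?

1 - (1-0.046)^74 ≈ 0.969339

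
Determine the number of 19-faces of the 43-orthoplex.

f_19(43-orthoplex) = 2^20 · (43 choose 20) = 1007227416839454720.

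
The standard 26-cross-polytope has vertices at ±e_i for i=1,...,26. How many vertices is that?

The vertices are ±e_1, ..., ±e_26, so there are 2·26 = 52.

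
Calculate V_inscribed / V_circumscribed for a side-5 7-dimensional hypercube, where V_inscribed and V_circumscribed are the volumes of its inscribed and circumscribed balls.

V_in / V_out = (r_in/r_out)^7 = (1/√7)^7 = 7^(-7/2) ≈ 0.00110194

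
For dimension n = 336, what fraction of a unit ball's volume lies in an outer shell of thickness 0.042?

1 - (1-0.042)^336 ≈ 0.999999452 ≈ 99.999945%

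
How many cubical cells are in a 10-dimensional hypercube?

Number of 3-faces = C(10,3) · 2^(10-3) = 120 · 128 = 15360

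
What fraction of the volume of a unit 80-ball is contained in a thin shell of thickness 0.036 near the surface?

Shell fraction = 1 - (1-0.036)^80 ≈ 0.946769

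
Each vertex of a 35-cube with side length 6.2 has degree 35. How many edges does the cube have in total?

Number of 1-faces = C(35,1)·2^(35-1) = 35·17179869184 = 601295421440.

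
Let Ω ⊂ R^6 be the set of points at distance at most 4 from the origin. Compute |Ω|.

V_6(4) = π^(6/2) · (4)^6 / Γ(6/2 + 1) = 2048·π^3/3 ≈ 21167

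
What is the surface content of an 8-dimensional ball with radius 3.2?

S = n·V_n(r)/r = 8·V_8(3.2)/3.2 (volume-to-surface relation), giving 111565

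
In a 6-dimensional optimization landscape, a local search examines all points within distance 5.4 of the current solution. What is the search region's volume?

V_6(5.4) = π^(6/2) · (5.4)^6 / Γ(6/2 + 1) ≈ 128133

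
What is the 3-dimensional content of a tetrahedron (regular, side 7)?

Volume = (√2/12) · 7³ = 40.4229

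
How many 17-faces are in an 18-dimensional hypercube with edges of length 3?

An n-cube has C(n,k)·2^(n-k) k-faces. Here C(18,17)·2^1 = 18·2 = 36.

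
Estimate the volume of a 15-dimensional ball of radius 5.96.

Volume = π^{15/2}·(5.96)^15/Γ(17/2) ≈ 1.62227e+11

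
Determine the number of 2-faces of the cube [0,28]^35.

Choose 2 of 35 axes to span the face (C(35,2) = 595 ways), then fix each of the remaining 33 coordinates at one of its two extreme values (2^33 = 8589934592 ways): 595·8589934592 = 5111011082240.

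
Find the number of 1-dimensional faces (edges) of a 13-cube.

Number of 1-faces = C(13,1)·2^(13-1) = 13·4096 = 53248.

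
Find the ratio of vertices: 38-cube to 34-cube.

The 38-cube has 2^38 = 274877906944 vertices. The 34-cube has 2^34 = 17179869184 vertices. Ratio: 274877906944/17179869184 = 16.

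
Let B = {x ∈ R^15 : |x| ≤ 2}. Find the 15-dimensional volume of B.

The n-ball volume is π^(n/2)·r^n/Γ(n/2+1). With n=15, r=2: V = 8388608·π^7/2027025 ≈ 12499.1.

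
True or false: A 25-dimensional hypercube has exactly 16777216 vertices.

False. The 25-cube has 2^25 = 33554432 vertices.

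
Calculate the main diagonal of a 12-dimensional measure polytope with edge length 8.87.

d = √(8.87² + 8.87² + ... + 8.87²) [12 terms] = √(12·8.87²) = 8.87√12 ≈ 30.7266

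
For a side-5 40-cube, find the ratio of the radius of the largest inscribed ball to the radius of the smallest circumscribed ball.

For an n-cube of any side s, the inradius is s/2 and the circumradius is s√n/2, so the ratio is 1/√40 ≈ 0.158114.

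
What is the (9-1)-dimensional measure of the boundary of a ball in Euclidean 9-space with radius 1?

The surface area of an n-ball is 2π^(n/2) r^(n-1) / Γ(n/2). For n=9, r=1: 32·π^4/105 ≈ 29.6866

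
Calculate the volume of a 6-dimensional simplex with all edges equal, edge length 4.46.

V = (4.46^6 / 6!) · √((6+1) / 2^6) ≈ 3.61523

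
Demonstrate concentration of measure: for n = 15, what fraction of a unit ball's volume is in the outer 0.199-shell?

1 - (1-0.199)^15 ≈ 0.96415 ≈ 96.42%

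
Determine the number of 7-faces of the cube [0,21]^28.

f_7(28-cube) = (28 choose 7) · 2^21 = 2483111854080.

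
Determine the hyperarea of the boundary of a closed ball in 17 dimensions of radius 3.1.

S_17(3.1) = 2·π^(17/2)·(3.1)^16 / Γ(17/2) ≈ 1.7434e+08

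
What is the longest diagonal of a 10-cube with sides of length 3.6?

Diagonal = √10 · 3.6 ≈ 11.3842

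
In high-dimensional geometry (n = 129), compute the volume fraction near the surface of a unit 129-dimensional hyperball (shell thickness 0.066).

1 - (1-0.066)^129 ≈ 0.99985 ≈ 99.9850%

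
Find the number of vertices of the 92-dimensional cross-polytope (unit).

The 92-dimensional cross-polytope has 2n = 2·92 = 184 vertices.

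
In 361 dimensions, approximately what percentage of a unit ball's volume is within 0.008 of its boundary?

1 - (1-0.008)^361 ≈ 0.944956 ≈ 94.50%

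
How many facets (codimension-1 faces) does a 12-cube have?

Choose 11 of 12 axes to span the face (C(12,11) = 12 ways), then fix each of the remaining 1 coordinate at one of its two extreme values (2^1 = 2 ways): 12·2 = 24.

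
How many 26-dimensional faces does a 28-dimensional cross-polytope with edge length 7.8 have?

Each 26-face is the convex hull of 27 vertices, one chosen as ±e_i from each of 27 distinct axes: 2^27·C(28,27) = 3758096384.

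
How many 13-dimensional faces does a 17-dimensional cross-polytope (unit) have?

Each 13-face is the convex hull of 14 vertices, one chosen as ±e_i from each of 14 distinct axes: 2^14·C(17,14) = 11141120.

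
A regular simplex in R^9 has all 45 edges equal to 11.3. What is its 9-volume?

V = (11.3^9 / 9!) · √((9+1) / 2^9) ≈ 1156.93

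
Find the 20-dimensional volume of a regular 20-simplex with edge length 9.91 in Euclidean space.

V = (9.91^20 / 20!) · √((20+1) / 2^20) ≈ 0.153518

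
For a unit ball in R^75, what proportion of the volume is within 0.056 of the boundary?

Shell fraction = 1 - (1-0.056)^75 ≈ 0.986729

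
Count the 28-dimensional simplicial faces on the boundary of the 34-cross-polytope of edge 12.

An n-cross-polytope has 2^(k+1)·C(n,k+1) k-faces. Here 2^29·C(34,29) = 536870912·278256 = 149387552489472.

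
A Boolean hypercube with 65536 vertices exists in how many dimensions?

Since 2^n = 65536, we have n = 16.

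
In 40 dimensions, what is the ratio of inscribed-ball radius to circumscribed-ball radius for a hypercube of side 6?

r_in = 6/2 (half the side); r_out = 6√40/2 (half the diagonal). Ratio = 1/√40 ≈ 0.158114.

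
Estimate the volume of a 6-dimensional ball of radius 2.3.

Volume = π^{6/2}·(2.3)^6/Γ(4) ≈ 765.007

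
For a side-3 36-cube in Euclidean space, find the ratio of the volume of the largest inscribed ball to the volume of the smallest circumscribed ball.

V_in / V_out = (r_in/r_out)^36 = (1/√36)^36 = 36^(-36/2) ≈ 9.69516e-29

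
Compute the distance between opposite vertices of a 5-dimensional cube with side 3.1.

The space diagonal of an n-cube of side s is s√n. Here 3.1·√5 ≈ 6.93181.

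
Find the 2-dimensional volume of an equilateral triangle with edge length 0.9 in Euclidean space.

Area = (√3/4) · 0.9² = 0.35074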